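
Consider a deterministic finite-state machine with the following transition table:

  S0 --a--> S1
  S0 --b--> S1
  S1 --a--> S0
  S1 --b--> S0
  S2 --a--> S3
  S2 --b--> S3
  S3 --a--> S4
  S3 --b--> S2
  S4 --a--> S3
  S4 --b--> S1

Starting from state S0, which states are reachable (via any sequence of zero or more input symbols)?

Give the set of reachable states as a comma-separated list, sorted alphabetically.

BFS from S0:
  visit S0: S0--a-->S1 (new), S0--b-->S1 (seen)
  visit S1: S1--a-->S0 (seen), S1--b-->S0 (seen)

Answer: S0, S1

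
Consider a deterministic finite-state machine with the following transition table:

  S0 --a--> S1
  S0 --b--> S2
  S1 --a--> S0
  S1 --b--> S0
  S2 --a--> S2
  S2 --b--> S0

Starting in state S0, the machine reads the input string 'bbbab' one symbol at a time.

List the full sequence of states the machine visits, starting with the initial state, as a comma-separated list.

Answer: S0, S2, S0, S2, S2, S0

Derivation:
Start: S0
  read 'b': S0 --b--> S2
  read 'b': S2 --b--> S0
  read 'b': S0 --b--> S2
  read 'a': S2 --a--> S2
  read 'b': S2 --b--> S0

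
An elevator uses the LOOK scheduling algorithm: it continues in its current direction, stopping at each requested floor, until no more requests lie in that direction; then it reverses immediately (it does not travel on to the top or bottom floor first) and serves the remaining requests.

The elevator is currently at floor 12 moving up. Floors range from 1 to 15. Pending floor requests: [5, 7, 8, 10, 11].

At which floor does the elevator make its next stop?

Current floor: 12, direction: up
Requests above: []
Requests below: [5, 7, 8, 10, 11]
Moving up but no requests above → reverse; nearest below is max([5, 7, 8, 10, 11]) = 11

Answer: 11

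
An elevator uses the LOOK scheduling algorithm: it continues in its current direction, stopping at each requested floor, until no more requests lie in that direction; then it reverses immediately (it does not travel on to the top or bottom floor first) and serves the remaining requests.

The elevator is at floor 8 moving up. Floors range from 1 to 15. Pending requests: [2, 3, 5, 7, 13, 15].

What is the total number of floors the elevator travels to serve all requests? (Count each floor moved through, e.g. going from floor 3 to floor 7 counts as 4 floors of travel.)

Answer: 20

Derivation:
Start at floor 8 moving up, LOOK stop order: [13, 15, 7, 5, 3, 2]
  8 → 13: |13-8| = 5, total = 5
  13 → 15: |15-13| = 2, total = 7
  15 → 7: |7-15| = 8, total = 15
  7 → 5: |5-7| = 2, total = 17
  5 → 3: |3-5| = 2, total = 19
  3 → 2: |2-3| = 1, total = 20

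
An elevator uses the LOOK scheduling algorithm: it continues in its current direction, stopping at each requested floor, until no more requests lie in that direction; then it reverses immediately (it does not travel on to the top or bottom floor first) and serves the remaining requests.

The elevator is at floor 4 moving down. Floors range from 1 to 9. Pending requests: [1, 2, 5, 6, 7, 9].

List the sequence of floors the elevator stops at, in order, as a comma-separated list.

Answer: 2, 1, 5, 6, 7, 9

Derivation:
Current: 4, moving DOWN
Serve below first (descending): [2, 1]
Then reverse, serve above (ascending): [5, 6, 7, 9]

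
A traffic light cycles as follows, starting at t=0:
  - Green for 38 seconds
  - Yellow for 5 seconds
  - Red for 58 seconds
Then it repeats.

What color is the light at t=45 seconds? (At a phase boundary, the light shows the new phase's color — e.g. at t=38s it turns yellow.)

Cycle length = 38 + 5 + 58 = 101s
t = 45, phase_t = 45 mod 101 = 45
45 >= 43 → RED

Answer: red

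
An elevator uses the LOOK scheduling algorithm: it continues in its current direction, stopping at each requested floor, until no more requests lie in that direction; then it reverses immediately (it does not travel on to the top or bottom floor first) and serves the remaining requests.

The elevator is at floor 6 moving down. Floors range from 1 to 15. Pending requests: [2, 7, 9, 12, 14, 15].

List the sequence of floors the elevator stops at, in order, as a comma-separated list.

Answer: 2, 7, 9, 12, 14, 15

Derivation:
Current: 6, moving DOWN
Serve below first (descending): [2]
Then reverse, serve above (ascending): [7, 9, 12, 14, 15]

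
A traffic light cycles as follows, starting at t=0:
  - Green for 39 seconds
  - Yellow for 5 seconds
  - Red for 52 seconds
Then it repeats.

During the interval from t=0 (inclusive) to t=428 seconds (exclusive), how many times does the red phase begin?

Answer: 4

Derivation:
Cycle = 39+5+52 = 96s
red phase starts at t = k*96 + 44 for k=0,1,2,...
Need k*96+44 < 428 → k < 4.000
k ∈ {0, ..., 3} → 4 starts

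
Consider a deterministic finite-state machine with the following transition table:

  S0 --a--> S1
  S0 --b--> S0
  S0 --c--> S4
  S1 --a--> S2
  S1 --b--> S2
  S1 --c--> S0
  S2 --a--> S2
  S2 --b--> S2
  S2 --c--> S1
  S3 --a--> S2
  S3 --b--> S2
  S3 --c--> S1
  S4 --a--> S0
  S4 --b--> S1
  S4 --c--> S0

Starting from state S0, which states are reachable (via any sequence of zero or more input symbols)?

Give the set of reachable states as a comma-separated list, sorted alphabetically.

BFS from S0:
  visit S0: S0--a-->S1 (new), S0--b-->S0 (seen), S0--c-->S4 (new)
  visit S1: S1--a-->S2 (new), S1--b-->S2 (seen), S1--c-->S0 (seen)
  visit S4: S4--a-->S0 (seen), S4--b-->S1 (seen), S4--c-->S0 (seen)
  visit S2: S2--a-->S2 (seen), S2--b-->S2 (seen), S2--c-->S1 (seen)

Answer: S0, S1, S2, S4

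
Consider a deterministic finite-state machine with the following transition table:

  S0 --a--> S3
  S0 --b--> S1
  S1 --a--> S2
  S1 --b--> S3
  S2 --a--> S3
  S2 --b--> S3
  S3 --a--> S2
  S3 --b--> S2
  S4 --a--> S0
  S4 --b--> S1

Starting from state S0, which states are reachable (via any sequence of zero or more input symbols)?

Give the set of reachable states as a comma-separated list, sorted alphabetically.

Answer: S0, S1, S2, S3

Derivation:
BFS from S0:
  visit S0: S0--a-->S3 (new), S0--b-->S1 (new)
  visit S3: S3--a-->S2 (new), S3--b-->S2 (seen)
  visit S1: S1--a-->S2 (seen), S1--b-->S3 (seen)
  visit S2: S2--a-->S3 (seen), S2--b-->S3 (seen)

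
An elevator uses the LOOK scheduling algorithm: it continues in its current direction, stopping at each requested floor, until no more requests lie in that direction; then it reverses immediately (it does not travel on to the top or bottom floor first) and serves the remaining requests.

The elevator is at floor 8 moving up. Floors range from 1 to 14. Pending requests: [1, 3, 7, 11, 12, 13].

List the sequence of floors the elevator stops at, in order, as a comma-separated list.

Answer: 11, 12, 13, 7, 3, 1

Derivation:
Current: 8, moving UP
Serve above first (ascending): [11, 12, 13]
Then reverse, serve below (descending): [7, 3, 1]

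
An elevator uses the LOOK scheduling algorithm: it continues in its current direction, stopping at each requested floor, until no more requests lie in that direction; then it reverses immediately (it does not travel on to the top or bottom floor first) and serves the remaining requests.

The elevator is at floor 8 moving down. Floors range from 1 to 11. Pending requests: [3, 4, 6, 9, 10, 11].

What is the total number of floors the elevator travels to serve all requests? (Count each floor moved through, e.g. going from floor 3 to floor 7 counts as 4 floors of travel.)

Start at floor 8 moving down, LOOK stop order: [6, 4, 3, 9, 10, 11]
  8 → 6: |6-8| = 2, total = 2
  6 → 4: |4-6| = 2, total = 4
  4 → 3: |3-4| = 1, total = 5
  3 → 9: |9-3| = 6, total = 11
  9 → 10: |10-9| = 1, total = 12
  10 → 11: |11-10| = 1, total = 13

Answer: 13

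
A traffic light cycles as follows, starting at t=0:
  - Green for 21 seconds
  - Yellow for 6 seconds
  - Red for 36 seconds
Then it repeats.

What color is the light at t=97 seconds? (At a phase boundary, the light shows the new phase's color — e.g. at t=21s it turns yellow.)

Answer: red

Derivation:
Cycle length = 21 + 6 + 36 = 63s
t = 97, phase_t = 97 mod 63 = 34
34 >= 27 → RED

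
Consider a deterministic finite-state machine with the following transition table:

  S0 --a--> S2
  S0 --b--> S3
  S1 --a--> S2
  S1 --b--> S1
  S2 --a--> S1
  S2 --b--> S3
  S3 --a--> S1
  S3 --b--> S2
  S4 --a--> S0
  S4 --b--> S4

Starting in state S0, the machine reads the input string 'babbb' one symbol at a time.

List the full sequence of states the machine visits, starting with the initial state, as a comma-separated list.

Answer: S0, S3, S1, S1, S1, S1

Derivation:
Start: S0
  read 'b': S0 --b--> S3
  read 'a': S3 --a--> S1
  read 'b': S1 --b--> S1
  read 'b': S1 --b--> S1
  read 'b': S1 --b--> S1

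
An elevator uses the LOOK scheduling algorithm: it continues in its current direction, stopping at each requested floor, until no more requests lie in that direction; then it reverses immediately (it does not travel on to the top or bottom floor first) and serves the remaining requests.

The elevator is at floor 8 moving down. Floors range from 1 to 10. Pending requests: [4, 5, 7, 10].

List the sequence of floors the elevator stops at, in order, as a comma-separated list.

Current: 8, moving DOWN
Serve below first (descending): [7, 5, 4]
Then reverse, serve above (ascending): [10]

Answer: 7, 5, 4, 10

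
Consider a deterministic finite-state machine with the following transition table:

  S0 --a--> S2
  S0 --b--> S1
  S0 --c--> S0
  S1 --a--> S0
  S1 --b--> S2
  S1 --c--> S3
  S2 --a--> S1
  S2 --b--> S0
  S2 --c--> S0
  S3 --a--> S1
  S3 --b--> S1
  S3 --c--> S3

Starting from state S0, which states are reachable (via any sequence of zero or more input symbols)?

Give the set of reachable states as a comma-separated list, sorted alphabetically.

Answer: S0, S1, S2, S3

Derivation:
BFS from S0:
  visit S0: S0--a-->S2 (new), S0--b-->S1 (new), S0--c-->S0 (seen)
  visit S2: S2--a-->S1 (seen), S2--b-->S0 (seen), S2--c-->S0 (seen)
  visit S1: S1--a-->S0 (seen), S1--b-->S2 (seen), S1--c-->S3 (new)
  visit S3: S3--a-->S1 (seen), S3--b-->S1 (seen), S3--c-->S3 (seen)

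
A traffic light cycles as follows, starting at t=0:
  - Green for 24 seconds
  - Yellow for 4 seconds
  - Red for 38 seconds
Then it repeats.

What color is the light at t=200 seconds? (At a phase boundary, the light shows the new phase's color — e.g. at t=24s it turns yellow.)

Answer: green

Derivation:
Cycle length = 24 + 4 + 38 = 66s
t = 200, phase_t = 200 mod 66 = 2
2 < 24 (green end) → GREEN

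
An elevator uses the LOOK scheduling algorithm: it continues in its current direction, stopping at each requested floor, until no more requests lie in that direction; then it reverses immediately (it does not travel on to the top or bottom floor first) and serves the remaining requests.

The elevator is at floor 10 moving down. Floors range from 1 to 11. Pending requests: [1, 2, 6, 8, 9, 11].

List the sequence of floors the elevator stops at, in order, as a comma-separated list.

Answer: 9, 8, 6, 2, 1, 11

Derivation:
Current: 10, moving DOWN
Serve below first (descending): [9, 8, 6, 2, 1]
Then reverse, serve above (ascending): [11]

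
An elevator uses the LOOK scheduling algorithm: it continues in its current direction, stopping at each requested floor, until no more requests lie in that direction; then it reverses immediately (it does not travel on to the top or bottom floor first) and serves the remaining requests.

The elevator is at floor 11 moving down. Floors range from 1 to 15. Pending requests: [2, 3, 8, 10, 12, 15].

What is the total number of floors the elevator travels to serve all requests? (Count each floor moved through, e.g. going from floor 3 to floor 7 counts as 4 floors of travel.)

Answer: 22

Derivation:
Start at floor 11 moving down, LOOK stop order: [10, 8, 3, 2, 12, 15]
  11 → 10: |10-11| = 1, total = 1
  10 → 8: |8-10| = 2, total = 3
  8 → 3: |3-8| = 5, total = 8
  3 → 2: |2-3| = 1, total = 9
  2 → 12: |12-2| = 10, total = 19
  12 → 15: |15-12| = 3, total = 22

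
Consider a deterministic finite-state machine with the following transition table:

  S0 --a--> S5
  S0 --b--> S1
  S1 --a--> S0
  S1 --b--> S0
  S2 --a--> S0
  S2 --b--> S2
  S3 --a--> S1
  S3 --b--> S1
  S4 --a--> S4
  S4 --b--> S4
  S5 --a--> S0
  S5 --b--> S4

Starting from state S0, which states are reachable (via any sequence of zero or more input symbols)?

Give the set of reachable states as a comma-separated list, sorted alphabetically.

BFS from S0:
  visit S0: S0--a-->S5 (new), S0--b-->S1 (new)
  visit S5: S5--a-->S0 (seen), S5--b-->S4 (new)
  visit S1: S1--a-->S0 (seen), S1--b-->S0 (seen)
  visit S4: S4--a-->S4 (seen), S4--b-->S4 (seen)

Answer: S0, S1, S4, S5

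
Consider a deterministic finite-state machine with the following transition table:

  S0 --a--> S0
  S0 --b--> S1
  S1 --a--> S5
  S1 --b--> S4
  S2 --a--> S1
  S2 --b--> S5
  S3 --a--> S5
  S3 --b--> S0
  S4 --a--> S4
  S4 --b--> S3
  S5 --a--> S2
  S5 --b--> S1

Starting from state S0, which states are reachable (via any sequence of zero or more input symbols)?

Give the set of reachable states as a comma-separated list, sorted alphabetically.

BFS from S0:
  visit S0: S0--a-->S0 (seen), S0--b-->S1 (new)
  visit S1: S1--a-->S5 (new), S1--b-->S4 (new)
  visit S5: S5--a-->S2 (new), S5--b-->S1 (seen)
  visit S4: S4--a-->S4 (seen), S4--b-->S3 (new)
  visit S2: S2--a-->S1 (seen), S2--b-->S5 (seen)
  visit S3: S3--a-->S5 (seen), S3--b-->S0 (seen)

Answer: S0, S1, S2, S3, S4, S5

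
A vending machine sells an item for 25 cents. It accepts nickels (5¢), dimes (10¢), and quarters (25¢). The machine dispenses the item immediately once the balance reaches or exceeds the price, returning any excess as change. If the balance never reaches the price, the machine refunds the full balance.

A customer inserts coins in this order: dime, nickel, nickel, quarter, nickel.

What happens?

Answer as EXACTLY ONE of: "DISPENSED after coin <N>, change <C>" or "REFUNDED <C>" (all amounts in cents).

Answer: DISPENSED after coin 4, change 20

Derivation:
Price: 25¢
Coin 1 (dime, 10¢): balance = 10¢
Coin 2 (nickel, 5¢): balance = 15¢
Coin 3 (nickel, 5¢): balance = 20¢
Coin 4 (quarter, 25¢): balance = 45¢
  → balance >= price → DISPENSE, change = 45 - 25 = 20¢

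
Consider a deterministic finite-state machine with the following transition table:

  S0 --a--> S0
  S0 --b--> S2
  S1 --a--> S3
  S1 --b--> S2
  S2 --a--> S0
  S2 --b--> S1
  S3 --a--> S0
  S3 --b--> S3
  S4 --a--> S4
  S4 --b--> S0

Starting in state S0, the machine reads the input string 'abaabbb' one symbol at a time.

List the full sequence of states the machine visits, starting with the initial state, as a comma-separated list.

Start: S0
  read 'a': S0 --a--> S0
  read 'b': S0 --b--> S2
  read 'a': S2 --a--> S0
  read 'a': S0 --a--> S0
  read 'b': S0 --b--> S2
  read 'b': S2 --b--> S1
  read 'b': S1 --b--> S2

Answer: S0, S0, S2, S0, S0, S2, S1, S2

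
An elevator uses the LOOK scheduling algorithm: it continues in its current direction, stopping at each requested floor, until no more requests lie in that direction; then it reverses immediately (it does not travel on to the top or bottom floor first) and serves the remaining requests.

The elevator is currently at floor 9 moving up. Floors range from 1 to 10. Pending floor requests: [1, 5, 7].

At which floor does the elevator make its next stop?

Answer: 7

Derivation:
Current floor: 9, direction: up
Requests above: []
Requests below: [1, 5, 7]
Moving up but no requests above → reverse; nearest below is max([1, 5, 7]) = 7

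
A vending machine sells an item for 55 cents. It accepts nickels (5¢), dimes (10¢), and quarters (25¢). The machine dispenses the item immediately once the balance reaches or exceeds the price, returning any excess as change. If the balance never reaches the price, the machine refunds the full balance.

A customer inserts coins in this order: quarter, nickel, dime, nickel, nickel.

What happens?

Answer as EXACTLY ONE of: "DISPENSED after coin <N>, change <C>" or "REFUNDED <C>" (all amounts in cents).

Price: 55¢
Coin 1 (quarter, 25¢): balance = 25¢
Coin 2 (nickel, 5¢): balance = 30¢
Coin 3 (dime, 10¢): balance = 40¢
Coin 4 (nickel, 5¢): balance = 45¢
Coin 5 (nickel, 5¢): balance = 50¢
All coins inserted, balance 50¢ < price 55¢ → REFUND 50¢

Answer: REFUNDED 50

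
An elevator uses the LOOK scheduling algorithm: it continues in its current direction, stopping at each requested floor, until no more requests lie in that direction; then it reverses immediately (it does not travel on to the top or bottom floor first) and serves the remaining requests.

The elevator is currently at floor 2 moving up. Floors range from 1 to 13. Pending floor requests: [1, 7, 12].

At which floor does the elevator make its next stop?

Answer: 7

Derivation:
Current floor: 2, direction: up
Requests above: [7, 12]
Requests below: [1]
Moving up and requests lie above → nearest above is min([7, 12]) = 7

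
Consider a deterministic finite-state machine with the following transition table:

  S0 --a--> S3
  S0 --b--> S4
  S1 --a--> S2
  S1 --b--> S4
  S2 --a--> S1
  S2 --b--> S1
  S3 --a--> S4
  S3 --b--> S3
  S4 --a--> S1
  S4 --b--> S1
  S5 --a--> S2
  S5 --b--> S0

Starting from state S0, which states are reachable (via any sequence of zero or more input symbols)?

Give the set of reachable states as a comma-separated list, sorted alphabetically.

Answer: S0, S1, S2, S3, S4

Derivation:
BFS from S0:
  visit S0: S0--a-->S3 (new), S0--b-->S4 (new)
  visit S3: S3--a-->S4 (seen), S3--b-->S3 (seen)
  visit S4: S4--a-->S1 (new), S4--b-->S1 (seen)
  visit S1: S1--a-->S2 (new), S1--b-->S4 (seen)
  visit S2: S2--a-->S1 (seen), S2--b-->S1 (seen)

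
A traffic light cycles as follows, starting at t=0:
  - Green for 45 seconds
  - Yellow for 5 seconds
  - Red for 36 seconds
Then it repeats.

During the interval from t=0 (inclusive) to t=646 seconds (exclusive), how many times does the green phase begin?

Answer: 8

Derivation:
Cycle = 45+5+36 = 86s
green phase starts at t = k*86 + 0 for k=0,1,2,...
Need k*86+0 < 646 → k < 7.512
k ∈ {0, ..., 7} → 8 starts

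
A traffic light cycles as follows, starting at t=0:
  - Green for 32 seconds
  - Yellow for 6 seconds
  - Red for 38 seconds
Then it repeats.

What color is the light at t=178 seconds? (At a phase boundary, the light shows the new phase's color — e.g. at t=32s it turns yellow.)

Answer: green

Derivation:
Cycle length = 32 + 6 + 38 = 76s
t = 178, phase_t = 178 mod 76 = 26
26 < 32 (green end) → GREEN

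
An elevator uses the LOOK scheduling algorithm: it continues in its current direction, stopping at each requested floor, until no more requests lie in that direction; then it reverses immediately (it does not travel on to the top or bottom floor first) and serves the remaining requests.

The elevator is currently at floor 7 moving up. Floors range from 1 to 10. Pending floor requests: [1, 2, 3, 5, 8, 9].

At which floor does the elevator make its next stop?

Current floor: 7, direction: up
Requests above: [8, 9]
Requests below: [1, 2, 3, 5]
Moving up and requests lie above → nearest above is min([8, 9]) = 8

Answer: 8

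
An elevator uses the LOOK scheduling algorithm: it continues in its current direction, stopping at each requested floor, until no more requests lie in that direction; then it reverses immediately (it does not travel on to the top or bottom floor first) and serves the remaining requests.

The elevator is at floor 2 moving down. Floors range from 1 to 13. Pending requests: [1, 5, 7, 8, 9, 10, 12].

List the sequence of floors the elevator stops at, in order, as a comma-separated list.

Current: 2, moving DOWN
Serve below first (descending): [1]
Then reverse, serve above (ascending): [5, 7, 8, 9, 10, 12]

Answer: 1, 5, 7, 8, 9, 10, 12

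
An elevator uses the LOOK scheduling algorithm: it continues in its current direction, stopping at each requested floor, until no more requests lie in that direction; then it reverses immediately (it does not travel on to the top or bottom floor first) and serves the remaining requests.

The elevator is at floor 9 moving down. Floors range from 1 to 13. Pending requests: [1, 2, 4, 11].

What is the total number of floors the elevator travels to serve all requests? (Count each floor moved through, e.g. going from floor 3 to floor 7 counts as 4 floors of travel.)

Start at floor 9 moving down, LOOK stop order: [4, 2, 1, 11]
  9 → 4: |4-9| = 5, total = 5
  4 → 2: |2-4| = 2, total = 7
  2 → 1: |1-2| = 1, total = 8
  1 → 11: |11-1| = 10, total = 18

Answer: 18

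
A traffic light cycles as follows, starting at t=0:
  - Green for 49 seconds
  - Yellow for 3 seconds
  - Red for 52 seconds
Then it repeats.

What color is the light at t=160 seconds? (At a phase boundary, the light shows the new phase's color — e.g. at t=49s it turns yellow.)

Answer: red

Derivation:
Cycle length = 49 + 3 + 52 = 104s
t = 160, phase_t = 160 mod 104 = 56
56 >= 52 → RED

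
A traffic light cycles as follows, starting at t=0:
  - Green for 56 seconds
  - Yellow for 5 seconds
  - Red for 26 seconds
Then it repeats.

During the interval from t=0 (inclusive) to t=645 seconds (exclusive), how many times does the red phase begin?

Cycle = 56+5+26 = 87s
red phase starts at t = k*87 + 61 for k=0,1,2,...
Need k*87+61 < 645 → k < 6.713
k ∈ {0, ..., 6} → 7 starts

Answer: 7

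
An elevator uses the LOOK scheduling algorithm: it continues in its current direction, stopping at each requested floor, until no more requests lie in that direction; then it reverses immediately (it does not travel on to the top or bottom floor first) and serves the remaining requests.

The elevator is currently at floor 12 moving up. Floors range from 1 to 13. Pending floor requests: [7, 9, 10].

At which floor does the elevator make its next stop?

Current floor: 12, direction: up
Requests above: []
Requests below: [7, 9, 10]
Moving up but no requests above → reverse; nearest below is max([7, 9, 10]) = 10

Answer: 10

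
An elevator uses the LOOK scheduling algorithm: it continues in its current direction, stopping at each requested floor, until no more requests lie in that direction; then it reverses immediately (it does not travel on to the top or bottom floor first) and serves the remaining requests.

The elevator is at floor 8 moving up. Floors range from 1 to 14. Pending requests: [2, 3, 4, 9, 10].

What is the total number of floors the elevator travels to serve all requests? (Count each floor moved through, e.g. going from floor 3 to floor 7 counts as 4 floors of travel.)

Start at floor 8 moving up, LOOK stop order: [9, 10, 4, 3, 2]
  8 → 9: |9-8| = 1, total = 1
  9 → 10: |10-9| = 1, total = 2
  10 → 4: |4-10| = 6, total = 8
  4 → 3: |3-4| = 1, total = 9
  3 → 2: |2-3| = 1, total = 10

Answer: 10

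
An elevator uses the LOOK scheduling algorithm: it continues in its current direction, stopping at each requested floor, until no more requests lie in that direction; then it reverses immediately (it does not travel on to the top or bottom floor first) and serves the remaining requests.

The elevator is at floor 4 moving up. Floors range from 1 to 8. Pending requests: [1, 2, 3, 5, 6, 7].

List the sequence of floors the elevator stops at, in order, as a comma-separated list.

Answer: 5, 6, 7, 3, 2, 1

Derivation:
Current: 4, moving UP
Serve above first (ascending): [5, 6, 7]
Then reverse, serve below (descending): [3, 2, 1]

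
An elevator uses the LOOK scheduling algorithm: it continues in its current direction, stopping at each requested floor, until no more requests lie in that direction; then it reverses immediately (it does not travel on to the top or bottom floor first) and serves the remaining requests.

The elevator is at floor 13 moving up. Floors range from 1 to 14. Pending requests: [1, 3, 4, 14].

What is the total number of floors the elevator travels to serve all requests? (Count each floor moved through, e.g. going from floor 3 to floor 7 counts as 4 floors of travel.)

Start at floor 13 moving up, LOOK stop order: [14, 4, 3, 1]
  13 → 14: |14-13| = 1, total = 1
  14 → 4: |4-14| = 10, total = 11
  4 → 3: |3-4| = 1, total = 12
  3 → 1: |1-3| = 2, total = 14

Answer: 14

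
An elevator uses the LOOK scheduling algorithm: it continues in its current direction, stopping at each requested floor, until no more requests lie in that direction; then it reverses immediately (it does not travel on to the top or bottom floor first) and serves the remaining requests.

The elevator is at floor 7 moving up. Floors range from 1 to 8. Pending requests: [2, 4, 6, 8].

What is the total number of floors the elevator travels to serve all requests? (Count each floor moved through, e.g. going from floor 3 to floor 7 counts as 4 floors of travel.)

Answer: 7

Derivation:
Start at floor 7 moving up, LOOK stop order: [8, 6, 4, 2]
  7 → 8: |8-7| = 1, total = 1
  8 → 6: |6-8| = 2, total = 3
  6 → 4: |4-6| = 2, total = 5
  4 → 2: |2-4| = 2, total = 7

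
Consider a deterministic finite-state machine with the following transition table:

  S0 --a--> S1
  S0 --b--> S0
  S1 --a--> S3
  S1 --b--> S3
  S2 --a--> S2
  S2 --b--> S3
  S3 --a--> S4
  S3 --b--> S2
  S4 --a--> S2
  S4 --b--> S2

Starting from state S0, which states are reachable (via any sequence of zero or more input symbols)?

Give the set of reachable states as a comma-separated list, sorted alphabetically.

BFS from S0:
  visit S0: S0--a-->S1 (new), S0--b-->S0 (seen)
  visit S1: S1--a-->S3 (new), S1--b-->S3 (seen)
  visit S3: S3--a-->S4 (new), S3--b-->S2 (new)
  visit S4: S4--a-->S2 (seen), S4--b-->S2 (seen)
  visit S2: S2--a-->S2 (seen), S2--b-->S3 (seen)

Answer: S0, S1, S2, S3, S4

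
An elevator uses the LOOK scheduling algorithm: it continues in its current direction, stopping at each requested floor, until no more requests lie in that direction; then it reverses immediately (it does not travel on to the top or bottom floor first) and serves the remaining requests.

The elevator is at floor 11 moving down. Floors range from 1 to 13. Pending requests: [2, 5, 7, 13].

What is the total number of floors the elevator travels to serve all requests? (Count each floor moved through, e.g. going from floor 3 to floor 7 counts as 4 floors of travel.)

Start at floor 11 moving down, LOOK stop order: [7, 5, 2, 13]
  11 → 7: |7-11| = 4, total = 4
  7 → 5: |5-7| = 2, total = 6
  5 → 2: |2-5| = 3, total = 9
  2 → 13: |13-2| = 11, total = 20

Answer: 20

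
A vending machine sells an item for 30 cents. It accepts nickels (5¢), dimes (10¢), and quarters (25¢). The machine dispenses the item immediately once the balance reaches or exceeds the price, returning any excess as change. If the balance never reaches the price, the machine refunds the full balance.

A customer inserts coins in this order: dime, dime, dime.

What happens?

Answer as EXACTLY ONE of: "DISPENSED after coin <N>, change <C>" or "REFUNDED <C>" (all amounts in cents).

Price: 30¢
Coin 1 (dime, 10¢): balance = 10¢
Coin 2 (dime, 10¢): balance = 20¢
Coin 3 (dime, 10¢): balance = 30¢
  → balance >= price → DISPENSE, change = 30 - 30 = 0¢

Answer: DISPENSED after coin 3, change 0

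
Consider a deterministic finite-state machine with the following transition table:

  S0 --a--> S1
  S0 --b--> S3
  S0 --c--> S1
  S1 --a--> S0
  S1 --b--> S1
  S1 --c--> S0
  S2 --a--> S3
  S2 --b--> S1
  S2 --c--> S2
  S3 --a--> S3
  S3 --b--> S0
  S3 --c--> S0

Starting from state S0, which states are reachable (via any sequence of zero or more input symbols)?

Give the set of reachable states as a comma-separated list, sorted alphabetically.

BFS from S0:
  visit S0: S0--a-->S1 (new), S0--b-->S3 (new), S0--c-->S1 (seen)
  visit S1: S1--a-->S0 (seen), S1--b-->S1 (seen), S1--c-->S0 (seen)
  visit S3: S3--a-->S3 (seen), S3--b-->S0 (seen), S3--c-->S0 (seen)

Answer: S0, S1, S3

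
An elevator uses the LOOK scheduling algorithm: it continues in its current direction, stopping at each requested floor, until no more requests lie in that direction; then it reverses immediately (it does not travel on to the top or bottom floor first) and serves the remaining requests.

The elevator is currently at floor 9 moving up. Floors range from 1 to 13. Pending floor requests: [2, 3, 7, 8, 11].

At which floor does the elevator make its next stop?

Answer: 11

Derivation:
Current floor: 9, direction: up
Requests above: [11]
Requests below: [2, 3, 7, 8]
Moving up and requests lie above → nearest above is min([11]) = 11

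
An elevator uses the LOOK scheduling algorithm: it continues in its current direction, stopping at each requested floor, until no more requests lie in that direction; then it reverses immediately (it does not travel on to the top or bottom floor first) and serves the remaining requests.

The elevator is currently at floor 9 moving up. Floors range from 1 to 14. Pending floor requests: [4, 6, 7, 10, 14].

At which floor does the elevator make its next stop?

Answer: 10

Derivation:
Current floor: 9, direction: up
Requests above: [10, 14]
Requests below: [4, 6, 7]
Moving up and requests lie above → nearest above is min([10, 14]) = 10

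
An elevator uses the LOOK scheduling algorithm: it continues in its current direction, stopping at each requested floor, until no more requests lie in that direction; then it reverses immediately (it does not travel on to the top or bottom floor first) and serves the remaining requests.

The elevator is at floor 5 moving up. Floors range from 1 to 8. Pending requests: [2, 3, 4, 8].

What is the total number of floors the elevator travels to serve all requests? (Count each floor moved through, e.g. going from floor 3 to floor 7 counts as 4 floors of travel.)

Answer: 9

Derivation:
Start at floor 5 moving up, LOOK stop order: [8, 4, 3, 2]
  5 → 8: |8-5| = 3, total = 3
  8 → 4: |4-8| = 4, total = 7
  4 → 3: |3-4| = 1, total = 8
  3 → 2: |2-3| = 1, total = 9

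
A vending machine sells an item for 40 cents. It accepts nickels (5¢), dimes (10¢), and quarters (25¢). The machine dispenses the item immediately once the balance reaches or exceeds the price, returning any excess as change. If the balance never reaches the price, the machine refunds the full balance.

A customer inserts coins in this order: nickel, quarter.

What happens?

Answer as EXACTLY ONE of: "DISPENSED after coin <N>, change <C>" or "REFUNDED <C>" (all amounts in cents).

Answer: REFUNDED 30

Derivation:
Price: 40¢
Coin 1 (nickel, 5¢): balance = 5¢
Coin 2 (quarter, 25¢): balance = 30¢
All coins inserted, balance 30¢ < price 40¢ → REFUND 30¢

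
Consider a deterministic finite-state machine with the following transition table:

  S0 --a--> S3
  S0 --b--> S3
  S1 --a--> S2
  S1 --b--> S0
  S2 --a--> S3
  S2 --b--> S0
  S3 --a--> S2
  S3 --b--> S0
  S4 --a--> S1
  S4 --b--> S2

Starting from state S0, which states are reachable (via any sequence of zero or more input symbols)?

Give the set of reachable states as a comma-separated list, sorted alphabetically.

BFS from S0:
  visit S0: S0--a-->S3 (new), S0--b-->S3 (seen)
  visit S3: S3--a-->S2 (new), S3--b-->S0 (seen)
  visit S2: S2--a-->S3 (seen), S2--b-->S0 (seen)

Answer: S0, S2, S3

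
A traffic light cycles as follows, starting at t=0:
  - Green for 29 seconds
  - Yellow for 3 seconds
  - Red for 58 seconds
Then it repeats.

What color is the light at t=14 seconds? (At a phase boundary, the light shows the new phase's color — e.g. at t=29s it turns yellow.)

Cycle length = 29 + 3 + 58 = 90s
t = 14, phase_t = 14 mod 90 = 14
14 < 29 (green end) → GREEN

Answer: green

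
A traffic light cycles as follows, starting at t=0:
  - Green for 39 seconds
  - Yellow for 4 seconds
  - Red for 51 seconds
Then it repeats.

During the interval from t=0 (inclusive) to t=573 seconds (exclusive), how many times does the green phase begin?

Answer: 7

Derivation:
Cycle = 39+4+51 = 94s
green phase starts at t = k*94 + 0 for k=0,1,2,...
Need k*94+0 < 573 → k < 6.096
k ∈ {0, ..., 6} → 7 starts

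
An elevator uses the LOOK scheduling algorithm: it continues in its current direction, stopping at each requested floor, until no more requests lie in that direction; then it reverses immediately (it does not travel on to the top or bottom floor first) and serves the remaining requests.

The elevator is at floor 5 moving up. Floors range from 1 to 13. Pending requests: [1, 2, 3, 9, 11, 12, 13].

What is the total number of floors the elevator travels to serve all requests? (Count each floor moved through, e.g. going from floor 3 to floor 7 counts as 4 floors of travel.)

Start at floor 5 moving up, LOOK stop order: [9, 11, 12, 13, 3, 2, 1]
  5 → 9: |9-5| = 4, total = 4
  9 → 11: |11-9| = 2, total = 6
  11 → 12: |12-11| = 1, total = 7
  12 → 13: |13-12| = 1, total = 8
  13 → 3: |3-13| = 10, total = 18
  3 → 2: |2-3| = 1, total = 19
  2 → 1: |1-2| = 1, total = 20

Answer: 20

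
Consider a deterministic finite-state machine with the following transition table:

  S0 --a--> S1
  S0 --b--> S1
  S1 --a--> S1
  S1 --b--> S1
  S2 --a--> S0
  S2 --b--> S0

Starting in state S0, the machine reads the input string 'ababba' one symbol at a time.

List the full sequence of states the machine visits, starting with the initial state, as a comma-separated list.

Answer: S0, S1, S1, S1, S1, S1, S1

Derivation:
Start: S0
  read 'a': S0 --a--> S1
  read 'b': S1 --b--> S1
  read 'a': S1 --a--> S1
  read 'b': S1 --b--> S1
  read 'b': S1 --b--> S1
  read 'a': S1 --a--> S1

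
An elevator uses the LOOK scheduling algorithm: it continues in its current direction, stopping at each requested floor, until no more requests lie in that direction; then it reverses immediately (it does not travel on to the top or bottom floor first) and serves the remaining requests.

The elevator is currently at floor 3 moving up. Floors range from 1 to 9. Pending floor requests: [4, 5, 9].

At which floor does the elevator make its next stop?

Current floor: 3, direction: up
Requests above: [4, 5, 9]
Requests below: []
Moving up and requests lie above → nearest above is min([4, 5, 9]) = 4

Answer: 4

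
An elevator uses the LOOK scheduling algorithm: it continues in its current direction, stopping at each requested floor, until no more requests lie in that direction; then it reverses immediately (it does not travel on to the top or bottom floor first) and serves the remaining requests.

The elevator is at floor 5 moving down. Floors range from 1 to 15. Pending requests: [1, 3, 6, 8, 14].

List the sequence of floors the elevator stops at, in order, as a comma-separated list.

Current: 5, moving DOWN
Serve below first (descending): [3, 1]
Then reverse, serve above (ascending): [6, 8, 14]

Answer: 3, 1, 6, 8, 14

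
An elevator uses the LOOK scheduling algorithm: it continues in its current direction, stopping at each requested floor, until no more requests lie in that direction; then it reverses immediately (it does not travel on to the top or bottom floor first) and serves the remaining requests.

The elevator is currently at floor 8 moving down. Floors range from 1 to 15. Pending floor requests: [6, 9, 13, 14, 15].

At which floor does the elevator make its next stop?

Current floor: 8, direction: down
Requests above: [9, 13, 14, 15]
Requests below: [6]
Moving down and requests lie below → nearest below is max([6]) = 6

Answer: 6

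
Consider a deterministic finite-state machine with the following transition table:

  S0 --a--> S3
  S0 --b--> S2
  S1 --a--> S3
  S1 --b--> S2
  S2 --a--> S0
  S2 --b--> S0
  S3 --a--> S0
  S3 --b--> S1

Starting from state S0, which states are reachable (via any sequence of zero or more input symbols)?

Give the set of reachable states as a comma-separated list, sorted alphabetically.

BFS from S0:
  visit S0: S0--a-->S3 (new), S0--b-->S2 (new)
  visit S3: S3--a-->S0 (seen), S3--b-->S1 (new)
  visit S2: S2--a-->S0 (seen), S2--b-->S0 (seen)
  visit S1: S1--a-->S3 (seen), S1--b-->S2 (seen)

Answer: S0, S1, S2, S3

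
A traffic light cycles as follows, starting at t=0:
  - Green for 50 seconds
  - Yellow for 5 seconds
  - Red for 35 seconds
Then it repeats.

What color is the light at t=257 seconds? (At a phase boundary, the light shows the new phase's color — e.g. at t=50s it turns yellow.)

Answer: red

Derivation:
Cycle length = 50 + 5 + 35 = 90s
t = 257, phase_t = 257 mod 90 = 77
77 >= 55 → RED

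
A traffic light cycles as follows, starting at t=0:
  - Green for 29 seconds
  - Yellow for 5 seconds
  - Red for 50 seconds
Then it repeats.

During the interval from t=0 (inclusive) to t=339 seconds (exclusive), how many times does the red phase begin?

Answer: 4

Derivation:
Cycle = 29+5+50 = 84s
red phase starts at t = k*84 + 34 for k=0,1,2,...
Need k*84+34 < 339 → k < 3.631
k ∈ {0, ..., 3} → 4 starts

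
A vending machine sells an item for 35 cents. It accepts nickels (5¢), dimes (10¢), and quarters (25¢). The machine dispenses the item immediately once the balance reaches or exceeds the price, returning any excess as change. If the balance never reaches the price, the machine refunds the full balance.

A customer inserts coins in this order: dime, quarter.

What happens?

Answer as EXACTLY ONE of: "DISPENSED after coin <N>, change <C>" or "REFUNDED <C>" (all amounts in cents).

Answer: DISPENSED after coin 2, change 0

Derivation:
Price: 35¢
Coin 1 (dime, 10¢): balance = 10¢
Coin 2 (quarter, 25¢): balance = 35¢
  → balance >= price → DISPENSE, change = 35 - 35 = 0¢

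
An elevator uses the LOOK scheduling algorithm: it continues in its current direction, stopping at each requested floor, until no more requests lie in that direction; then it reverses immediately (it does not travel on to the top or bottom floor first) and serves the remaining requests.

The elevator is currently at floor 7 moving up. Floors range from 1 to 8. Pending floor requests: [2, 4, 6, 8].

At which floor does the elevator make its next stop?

Current floor: 7, direction: up
Requests above: [8]
Requests below: [2, 4, 6]
Moving up and requests lie above → nearest above is min([8]) = 8

Answer: 8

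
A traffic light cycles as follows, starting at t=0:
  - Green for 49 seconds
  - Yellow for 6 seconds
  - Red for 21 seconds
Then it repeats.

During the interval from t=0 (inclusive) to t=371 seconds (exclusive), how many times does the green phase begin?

Cycle = 49+6+21 = 76s
green phase starts at t = k*76 + 0 for k=0,1,2,...
Need k*76+0 < 371 → k < 4.882
k ∈ {0, ..., 4} → 5 starts

Answer: 5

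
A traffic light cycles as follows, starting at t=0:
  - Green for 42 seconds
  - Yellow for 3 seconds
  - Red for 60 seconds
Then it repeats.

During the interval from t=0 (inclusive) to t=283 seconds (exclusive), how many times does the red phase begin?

Answer: 3

Derivation:
Cycle = 42+3+60 = 105s
red phase starts at t = k*105 + 45 for k=0,1,2,...
Need k*105+45 < 283 → k < 2.267
k ∈ {0, ..., 2} → 3 starts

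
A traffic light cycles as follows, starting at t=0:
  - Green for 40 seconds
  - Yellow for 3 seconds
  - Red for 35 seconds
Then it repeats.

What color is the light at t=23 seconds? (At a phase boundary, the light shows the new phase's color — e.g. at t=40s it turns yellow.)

Cycle length = 40 + 3 + 35 = 78s
t = 23, phase_t = 23 mod 78 = 23
23 < 40 (green end) → GREEN

Answer: green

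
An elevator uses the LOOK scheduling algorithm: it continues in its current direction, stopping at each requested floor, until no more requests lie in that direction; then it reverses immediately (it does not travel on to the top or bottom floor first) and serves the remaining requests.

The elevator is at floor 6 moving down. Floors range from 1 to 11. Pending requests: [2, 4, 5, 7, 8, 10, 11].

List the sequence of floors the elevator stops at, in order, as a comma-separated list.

Current: 6, moving DOWN
Serve below first (descending): [5, 4, 2]
Then reverse, serve above (ascending): [7, 8, 10, 11]

Answer: 5, 4, 2, 7, 8, 10, 11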